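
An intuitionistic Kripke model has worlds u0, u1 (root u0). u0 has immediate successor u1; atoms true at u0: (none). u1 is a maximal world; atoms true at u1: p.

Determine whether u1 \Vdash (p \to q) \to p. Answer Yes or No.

Yes

u1 \Vdash (p \to q) \to p vacuously: no world accessible from u1 forces the antecedent p \to q.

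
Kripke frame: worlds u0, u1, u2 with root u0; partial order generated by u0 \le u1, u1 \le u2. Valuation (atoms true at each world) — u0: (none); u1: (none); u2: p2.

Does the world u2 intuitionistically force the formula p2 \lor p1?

u2 \Vdash p2 \lor p1 via the disjunct p2.

Yes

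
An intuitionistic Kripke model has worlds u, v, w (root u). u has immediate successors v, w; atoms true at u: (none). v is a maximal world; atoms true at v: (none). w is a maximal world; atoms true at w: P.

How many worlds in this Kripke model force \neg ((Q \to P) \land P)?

u: does not force it — u \nVdash \neg ((Q \to P) \land P) since w is accessible from u and w \Vdash (Q \to P) \land P.
v: forces it.
w: does not force it — w \nVdash \neg ((Q \to P) \land P) since w is accessible from w and w \Vdash (Q \to P) \land P.
Worlds forcing the formula: {v}.

1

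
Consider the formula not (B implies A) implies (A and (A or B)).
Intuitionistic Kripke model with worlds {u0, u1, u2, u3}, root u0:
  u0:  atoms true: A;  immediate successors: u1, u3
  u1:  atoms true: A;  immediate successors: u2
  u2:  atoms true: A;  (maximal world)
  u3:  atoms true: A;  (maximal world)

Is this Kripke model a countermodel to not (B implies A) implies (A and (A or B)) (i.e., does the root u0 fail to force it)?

u0 forces not (B implies A) implies (A and (A or B)) vacuously: no world accessible from u0 forces the antecedent not (B implies A).
So the root u0 forces not (B implies A) implies (A and (A or B)); the model is not a countermodel.

No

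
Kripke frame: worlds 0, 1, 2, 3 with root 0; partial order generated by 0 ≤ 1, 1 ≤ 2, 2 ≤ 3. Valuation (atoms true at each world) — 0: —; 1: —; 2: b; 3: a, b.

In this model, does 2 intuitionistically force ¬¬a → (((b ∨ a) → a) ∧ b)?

No

2 ⊮ ¬¬a → (((b ∨ a) → a) ∧ b): already at 2 itself, 2 ⊩ ¬¬a but 2 ⊮ ((b ∨ a) → a) ∧ b.
2 ⊮ ((b ∨ a) → a) ∧ b since 2 fails (b ∨ a) → a.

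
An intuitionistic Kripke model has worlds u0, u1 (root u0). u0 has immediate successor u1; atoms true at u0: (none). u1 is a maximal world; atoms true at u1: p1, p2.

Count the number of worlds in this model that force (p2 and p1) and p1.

u0: does not force it — u0 does not force (p2 and p1) and p1 since u0 fails p2 and p1.
u1: forces it.
Worlds forcing the formula: {u1}.

1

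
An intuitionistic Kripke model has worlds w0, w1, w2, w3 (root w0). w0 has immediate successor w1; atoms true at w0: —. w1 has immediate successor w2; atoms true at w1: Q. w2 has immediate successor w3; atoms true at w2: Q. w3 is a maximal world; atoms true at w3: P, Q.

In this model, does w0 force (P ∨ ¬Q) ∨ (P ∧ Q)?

No

w0 ⊮ (P ∨ ¬Q) ∨ (P ∧ Q): neither disjunct is forced at w0.
w0 ⊮ P ∨ ¬Q: neither disjunct is forced at w0.
w0 lacks atom P, so w0 ⊮ P.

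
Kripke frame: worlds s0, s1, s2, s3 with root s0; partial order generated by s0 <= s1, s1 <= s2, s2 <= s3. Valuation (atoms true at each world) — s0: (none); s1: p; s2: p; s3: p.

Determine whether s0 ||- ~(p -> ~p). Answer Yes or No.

Yes

s0 ||- ~(p -> ~p): no world accessible from s0 forces p -> ~p.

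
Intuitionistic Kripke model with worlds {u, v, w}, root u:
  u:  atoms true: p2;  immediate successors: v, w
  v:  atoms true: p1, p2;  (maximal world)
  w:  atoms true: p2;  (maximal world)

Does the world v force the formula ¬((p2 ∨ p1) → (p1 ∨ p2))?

v ⊮ ¬((p2 ∨ p1) → (p1 ∨ p2)) since v is accessible from v and v ⊩ (p2 ∨ p1) → (p1 ∨ p2).
v ⊩ (p2 ∨ p1) → (p1 ∨ p2): every world accessible from v that forces p2 ∨ p1 (namely v) also forces p1 ∨ p2.

No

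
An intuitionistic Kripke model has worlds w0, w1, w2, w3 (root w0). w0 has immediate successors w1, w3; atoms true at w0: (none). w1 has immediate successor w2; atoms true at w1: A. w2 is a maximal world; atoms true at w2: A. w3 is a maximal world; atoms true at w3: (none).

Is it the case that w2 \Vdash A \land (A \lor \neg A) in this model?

Yes

w2 \Vdash A \land (A \lor \neg A) since w2 forces both conjuncts.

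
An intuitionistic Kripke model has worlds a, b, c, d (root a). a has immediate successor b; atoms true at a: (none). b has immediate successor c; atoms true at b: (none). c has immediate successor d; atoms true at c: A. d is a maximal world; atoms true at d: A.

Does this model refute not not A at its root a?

a forces not not A: no world accessible from a forces not A.
So the root a forces not not A; the model is not a countermodel.

No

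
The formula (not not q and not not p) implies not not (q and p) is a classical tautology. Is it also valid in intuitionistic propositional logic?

This is the distribution of double negation over conjunction, which is intuitionistically derivable.
Assume not not q, not not p, and not (q and p). From q we'd get not p (since q and p is refuted), contradicting not not p; so not q, contradicting not not q.

Yes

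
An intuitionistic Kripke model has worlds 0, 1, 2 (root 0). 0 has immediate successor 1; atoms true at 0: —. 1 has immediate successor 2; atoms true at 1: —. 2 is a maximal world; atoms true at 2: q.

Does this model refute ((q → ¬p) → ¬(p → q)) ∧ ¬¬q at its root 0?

Yes

0 ⊮ ((q → ¬p) → ¬(p → q)) ∧ ¬¬q since 0 fails (q → ¬p) → ¬(p → q).
So the root 0 does not force ((q → ¬p) → ¬(p → q)) ∧ ¬¬q; the model is a countermodel.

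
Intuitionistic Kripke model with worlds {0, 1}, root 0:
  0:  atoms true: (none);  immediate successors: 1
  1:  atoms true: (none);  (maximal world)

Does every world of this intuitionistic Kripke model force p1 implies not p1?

Yes

0 forces p1 implies not p1 vacuously: no world accessible from 0 forces the antecedent p1.
Since the root 0 forces p1 implies not p1 and forcing is persistent (monotone upward), every world forces it.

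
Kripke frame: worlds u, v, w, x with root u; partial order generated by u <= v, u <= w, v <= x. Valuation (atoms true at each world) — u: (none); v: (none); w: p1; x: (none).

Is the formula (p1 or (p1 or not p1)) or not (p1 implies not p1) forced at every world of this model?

No

Not every world: u does not force (p1 or (p1 or not p1)) or not (p1 implies not p1).
u does not force (p1 or (p1 or not p1)) or not (p1 implies not p1): neither disjunct is forced at u.
u does not force p1 or (p1 or not p1): neither disjunct is forced at u.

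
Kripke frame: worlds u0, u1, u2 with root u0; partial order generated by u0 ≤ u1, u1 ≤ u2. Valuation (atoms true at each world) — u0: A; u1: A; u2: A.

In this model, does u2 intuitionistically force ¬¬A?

Yes

u2 ⊩ ¬¬A: no world accessible from u2 forces ¬A.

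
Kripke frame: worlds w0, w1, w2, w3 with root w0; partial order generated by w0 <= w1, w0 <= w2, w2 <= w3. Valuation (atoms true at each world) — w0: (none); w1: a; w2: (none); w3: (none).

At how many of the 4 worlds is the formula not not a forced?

w0: does not force it — w0 does not force not not a since w2 is accessible from w0 and w2 forces not a.
w1: forces it.
w2: does not force it — w2 does not force not not a since w2 is accessible from w2 and w2 forces not a.
w3: does not force it — w3 does not force not not a since w3 is accessible from w3 and w3 forces not a.
Worlds forcing the formula: {w1}.

1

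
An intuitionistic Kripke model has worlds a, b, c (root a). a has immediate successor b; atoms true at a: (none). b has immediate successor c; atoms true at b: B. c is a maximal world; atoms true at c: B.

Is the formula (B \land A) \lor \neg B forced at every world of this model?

Not every world: a \nVdash (B \land A) \lor \neg B.
a \nVdash (B \land A) \lor \neg B: neither disjunct is forced at a.
a \nVdash B \land A since a fails B.

No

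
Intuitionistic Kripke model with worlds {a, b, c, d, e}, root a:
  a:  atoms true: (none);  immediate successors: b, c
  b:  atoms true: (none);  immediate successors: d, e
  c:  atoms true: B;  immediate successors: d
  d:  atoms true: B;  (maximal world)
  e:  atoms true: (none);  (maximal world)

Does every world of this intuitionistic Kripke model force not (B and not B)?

a forces not (B and not B): no world accessible from a forces B and not B.
Since the root a forces not (B and not B) and forcing is persistent (monotone upward), every world forces it.

Yes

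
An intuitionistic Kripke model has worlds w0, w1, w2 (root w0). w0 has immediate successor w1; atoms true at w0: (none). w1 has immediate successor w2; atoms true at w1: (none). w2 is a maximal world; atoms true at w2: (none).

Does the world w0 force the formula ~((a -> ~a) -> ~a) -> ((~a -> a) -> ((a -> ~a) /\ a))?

Yes

w0 ||- ~((a -> ~a) -> ~a) -> ((~a -> a) -> ((a -> ~a) /\ a)) vacuously: no world accessible from w0 forces the antecedent ~((a -> ~a) -> ~a).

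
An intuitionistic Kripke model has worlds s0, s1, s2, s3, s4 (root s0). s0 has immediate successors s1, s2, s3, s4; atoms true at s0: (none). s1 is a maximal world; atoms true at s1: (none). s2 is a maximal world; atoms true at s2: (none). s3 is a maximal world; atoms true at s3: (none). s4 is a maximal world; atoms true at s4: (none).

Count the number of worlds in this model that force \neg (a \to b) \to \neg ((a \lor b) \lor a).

s0: forces it.
s1: forces it.
s2: forces it.
s3: forces it.
s4: forces it.
Worlds forcing the formula: {s0, s1, s2, s3, s4}.

5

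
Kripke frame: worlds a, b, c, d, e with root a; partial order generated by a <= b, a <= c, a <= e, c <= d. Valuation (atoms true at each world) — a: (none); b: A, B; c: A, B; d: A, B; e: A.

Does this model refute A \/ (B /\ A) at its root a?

a ||-/- A \/ (B /\ A): neither disjunct is forced at a.
a lacks atom A, so a ||-/- A.
So the root a does not force A \/ (B /\ A); the model is a countermodel.

Yes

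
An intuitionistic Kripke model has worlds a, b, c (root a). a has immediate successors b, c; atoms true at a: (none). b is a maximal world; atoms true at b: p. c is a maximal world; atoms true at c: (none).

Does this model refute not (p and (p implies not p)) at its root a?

a forces not (p and (p implies not p)): no world accessible from a forces p and (p implies not p).
So the root a forces not (p and (p implies not p)); the model is not a countermodel.

No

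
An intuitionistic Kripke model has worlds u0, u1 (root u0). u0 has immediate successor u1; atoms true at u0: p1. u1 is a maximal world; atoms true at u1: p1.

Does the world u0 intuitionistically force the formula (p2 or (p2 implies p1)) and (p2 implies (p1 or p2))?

Yes

u0 forces (p2 or (p2 implies p1)) and (p2 implies (p1 or p2)) since u0 forces both conjuncts.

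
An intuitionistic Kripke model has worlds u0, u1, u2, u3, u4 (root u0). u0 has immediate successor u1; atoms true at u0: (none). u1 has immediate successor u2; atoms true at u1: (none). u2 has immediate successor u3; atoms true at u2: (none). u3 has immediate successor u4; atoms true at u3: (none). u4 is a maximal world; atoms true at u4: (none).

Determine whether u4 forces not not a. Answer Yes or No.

No

u4 does not force not not a since u4 is accessible from u4 and u4 forces not a.
u4 forces not a: no world accessible from u4 forces a.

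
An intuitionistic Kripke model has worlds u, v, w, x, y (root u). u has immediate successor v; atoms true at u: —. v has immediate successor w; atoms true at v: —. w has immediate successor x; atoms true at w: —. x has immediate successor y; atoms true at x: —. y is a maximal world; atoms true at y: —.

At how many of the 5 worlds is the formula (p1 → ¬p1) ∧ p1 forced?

u: does not force it — u ⊮ (p1 → ¬p1) ∧ p1 since u fails p1.
v: does not force it.
w: does not force it.
x: does not force it.
y: does not force it.
Worlds forcing the formula: { }.

0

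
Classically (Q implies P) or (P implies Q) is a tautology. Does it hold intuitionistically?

This is the Gödel–Dummett linearity axiom, which is not intuitionistically valid.
A Kripke countermodel: worlds u0, u1, u2; order generated by u0 <= u1, u0 <= u2; atoms true at each world — u0:{}; u1:{Q}; u2:{P}.
u0 does not force (Q implies P) or (P implies Q): neither disjunct is forced at u0.
u0 does not force Q implies P: at the accessible world u1, u1 forces Q but u1 does not force P.
u1 lacks atom P, so u1 does not force P.
So the root u0 does not force the formula.

No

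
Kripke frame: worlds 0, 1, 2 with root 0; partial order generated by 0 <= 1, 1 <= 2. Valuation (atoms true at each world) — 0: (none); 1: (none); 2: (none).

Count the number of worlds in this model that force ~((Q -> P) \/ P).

0: does not force it — 0 ||-/- ~((Q -> P) \/ P) since 0 is accessible from 0 and 0 ||- (Q -> P) \/ P.
1: does not force it — 1 ||-/- ~((Q -> P) \/ P) since 1 is accessible from 1 and 1 ||- (Q -> P) \/ P.
2: does not force it.
Worlds forcing the formula: { }.

0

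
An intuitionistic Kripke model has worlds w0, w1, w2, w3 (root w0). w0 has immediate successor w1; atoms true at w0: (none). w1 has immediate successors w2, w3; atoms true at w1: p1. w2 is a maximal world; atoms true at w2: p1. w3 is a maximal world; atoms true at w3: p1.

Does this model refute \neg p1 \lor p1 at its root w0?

Yes

w0 \nVdash \neg p1 \lor p1: neither disjunct is forced at w0.
w0 \nVdash \neg p1 since w1 is accessible from w0 and w1 \Vdash p1.
So the root w0 does not force \neg p1 \lor p1; the model is a countermodel.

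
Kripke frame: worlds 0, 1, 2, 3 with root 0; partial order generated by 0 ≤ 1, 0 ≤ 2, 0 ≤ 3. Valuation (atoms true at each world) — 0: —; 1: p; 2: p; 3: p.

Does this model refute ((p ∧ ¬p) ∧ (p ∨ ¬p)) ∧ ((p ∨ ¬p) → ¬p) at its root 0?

Yes

0 ⊮ ((p ∧ ¬p) ∧ (p ∨ ¬p)) ∧ ((p ∨ ¬p) → ¬p) since 0 fails (p ∧ ¬p) ∧ (p ∨ ¬p).
So the root 0 does not force ((p ∧ ¬p) ∧ (p ∨ ¬p)) ∧ ((p ∨ ¬p) → ¬p); the model is a countermodel.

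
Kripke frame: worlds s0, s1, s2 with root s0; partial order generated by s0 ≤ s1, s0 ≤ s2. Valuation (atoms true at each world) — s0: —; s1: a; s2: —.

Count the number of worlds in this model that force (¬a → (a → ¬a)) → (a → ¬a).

1

s0: does not force it — s0 ⊮ (¬a → (a → ¬a)) → (a → ¬a): already at s0 itself, s0 ⊩ ¬a → (a → ¬a) but s0 ⊮ a → ¬a.
s1: does not force it — s1 ⊮ (¬a → (a → ¬a)) → (a → ¬a): already at s1 itself, s1 ⊩ ¬a → (a → ¬a) but s1 ⊮ a → ¬a.
s2: forces it.
Worlds forcing the formula: {s2}.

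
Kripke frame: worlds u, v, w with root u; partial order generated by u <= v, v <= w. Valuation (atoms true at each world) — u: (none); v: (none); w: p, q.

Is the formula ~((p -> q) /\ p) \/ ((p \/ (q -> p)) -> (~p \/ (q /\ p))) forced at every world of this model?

No

Not every world: u ||-/- ~((p -> q) /\ p) \/ ((p \/ (q -> p)) -> (~p \/ (q /\ p))).
u ||-/- ~((p -> q) /\ p) \/ ((p \/ (q -> p)) -> (~p \/ (q /\ p))): neither disjunct is forced at u.
u ||-/- ~((p -> q) /\ p) since w is accessible from u and w ||- (p -> q) /\ p.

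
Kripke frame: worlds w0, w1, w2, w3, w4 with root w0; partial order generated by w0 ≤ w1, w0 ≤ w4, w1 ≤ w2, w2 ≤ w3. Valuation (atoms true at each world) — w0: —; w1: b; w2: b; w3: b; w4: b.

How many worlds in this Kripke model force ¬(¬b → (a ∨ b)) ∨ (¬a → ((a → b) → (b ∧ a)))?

0

w0: does not force it — w0 ⊮ ¬(¬b → (a ∨ b)) ∨ (¬a → ((a → b) → (b ∧ a))): neither disjunct is forced at w0.
w1: does not force it — w1 ⊮ ¬(¬b → (a ∨ b)) ∨ (¬a → ((a → b) → (b ∧ a))): neither disjunct is forced at w1.
w2: does not force it.
w3: does not force it.
w4: does not force it.
Worlds forcing the formula: { }.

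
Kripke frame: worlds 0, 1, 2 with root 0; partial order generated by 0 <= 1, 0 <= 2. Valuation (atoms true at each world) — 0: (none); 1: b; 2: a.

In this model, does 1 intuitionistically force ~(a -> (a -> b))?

1 ||-/- ~(a -> (a -> b)) since 1 is accessible from 1 and 1 ||- a -> (a -> b).
1 ||- a -> (a -> b) vacuously: no world accessible from 1 forces the antecedent a.

No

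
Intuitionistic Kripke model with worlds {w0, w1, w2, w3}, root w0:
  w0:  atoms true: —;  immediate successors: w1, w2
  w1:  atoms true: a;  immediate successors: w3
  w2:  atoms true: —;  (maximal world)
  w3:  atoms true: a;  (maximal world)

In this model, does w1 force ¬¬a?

w1 ⊩ ¬¬a: no world accessible from w1 forces ¬a.

Yes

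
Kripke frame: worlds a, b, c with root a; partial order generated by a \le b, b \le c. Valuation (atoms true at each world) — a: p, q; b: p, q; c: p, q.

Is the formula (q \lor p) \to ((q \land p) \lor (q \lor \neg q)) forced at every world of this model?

a \Vdash (q \lor p) \to ((q \land p) \lor (q \lor \neg q)): every world accessible from a that forces q \lor p (namely a, b, c) also forces (q \land p) \lor (q \lor \neg q).
Since the root a forces (q \lor p) \to ((q \land p) \lor (q \lor \neg q)) and forcing is persistent (monotone upward), every world forces it.

Yes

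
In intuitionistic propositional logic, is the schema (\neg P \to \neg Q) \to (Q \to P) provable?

No

This is the converse of contraposition, which is not intuitionistically valid.
A Kripke countermodel: worlds s0, s1; order generated by s0 \le s1; atoms true at each world — s0:{Q}; s1:{P,Q}.
s0 \nVdash (\neg P \to \neg Q) \to (Q \to P): already at s0 itself, s0 \Vdash \neg P \to \neg Q but s0 \nVdash Q \to P.
s0 \nVdash Q \to P: already at s0 itself, s0 \Vdash Q but s0 \nVdash P.
s0 lacks atom P, so s0 \nVdash P.
So the root s0 does not force the formula.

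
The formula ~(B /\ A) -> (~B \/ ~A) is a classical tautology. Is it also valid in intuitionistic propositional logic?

This is the constructively invalid direction of De Morgan's law for conjunction, which is not intuitionistically valid.
A Kripke countermodel: worlds u, v, w; order generated by u <= v, u <= w; atoms true at each world — u:{}; v:{B}; w:{A}.
u ||-/- ~(B /\ A) -> (~B \/ ~A): already at u itself, u ||- ~(B /\ A) but u ||-/- ~B \/ ~A.
u ||-/- ~B \/ ~A: neither disjunct is forced at u.
u ||-/- ~B since v is accessible from u and v ||- B.
So the root u does not force the formula.

No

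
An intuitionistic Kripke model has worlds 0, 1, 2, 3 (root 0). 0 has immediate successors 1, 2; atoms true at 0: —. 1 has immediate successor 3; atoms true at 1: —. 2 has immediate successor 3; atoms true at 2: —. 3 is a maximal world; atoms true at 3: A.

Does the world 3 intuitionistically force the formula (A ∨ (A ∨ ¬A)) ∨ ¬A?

3 ⊩ (A ∨ (A ∨ ¬A)) ∨ ¬A via the disjunct A ∨ (A ∨ ¬A).

Yes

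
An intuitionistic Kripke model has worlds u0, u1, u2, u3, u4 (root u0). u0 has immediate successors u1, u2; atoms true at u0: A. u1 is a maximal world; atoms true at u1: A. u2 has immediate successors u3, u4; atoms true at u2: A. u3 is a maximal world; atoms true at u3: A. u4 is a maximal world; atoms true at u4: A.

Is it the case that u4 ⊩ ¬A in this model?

u4 ⊮ ¬A since u4 is accessible from u4 and u4 ⊩ A.

No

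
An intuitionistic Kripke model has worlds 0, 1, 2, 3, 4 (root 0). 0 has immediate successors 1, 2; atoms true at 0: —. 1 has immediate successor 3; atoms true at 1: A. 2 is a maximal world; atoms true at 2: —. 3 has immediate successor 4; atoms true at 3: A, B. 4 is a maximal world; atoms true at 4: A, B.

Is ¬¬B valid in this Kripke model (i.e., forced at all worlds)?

Not every world: 0 ⊮ ¬¬B.
0 ⊮ ¬¬B since 2 is accessible from 0 and 2 ⊩ ¬B.
2 ⊩ ¬B: no world accessible from 2 forces B.

No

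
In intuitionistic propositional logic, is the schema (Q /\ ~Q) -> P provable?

This is an instance of ex falso quodlibet, which is intuitionistically derivable.
No world can force both Q and ~Q, so the antecedent Q /\ ~Q is never forced and the implication holds vacuously at every world.

Yes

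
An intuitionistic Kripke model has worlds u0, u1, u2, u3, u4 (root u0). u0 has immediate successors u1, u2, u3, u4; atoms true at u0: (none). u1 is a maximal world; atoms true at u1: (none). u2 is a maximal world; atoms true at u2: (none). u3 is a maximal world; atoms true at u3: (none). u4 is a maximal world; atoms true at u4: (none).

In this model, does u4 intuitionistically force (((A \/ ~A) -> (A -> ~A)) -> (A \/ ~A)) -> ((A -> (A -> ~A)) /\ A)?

u4 ||-/- (((A \/ ~A) -> (A -> ~A)) -> (A \/ ~A)) -> ((A -> (A -> ~A)) /\ A): already at u4 itself, u4 ||- ((A \/ ~A) -> (A -> ~A)) -> (A \/ ~A) but u4 ||-/- (A -> (A -> ~A)) /\ A.
u4 ||-/- (A -> (A -> ~A)) /\ A since u4 fails A.

No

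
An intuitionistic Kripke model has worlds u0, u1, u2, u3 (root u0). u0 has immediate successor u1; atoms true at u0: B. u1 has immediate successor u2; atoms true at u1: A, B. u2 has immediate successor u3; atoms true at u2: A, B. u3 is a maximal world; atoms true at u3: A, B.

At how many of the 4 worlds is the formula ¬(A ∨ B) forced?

u0: does not force it — u0 ⊮ ¬(A ∨ B) since u0 is accessible from u0 and u0 ⊩ A ∨ B.
u1: does not force it.
u2: does not force it.
u3: does not force it.
Worlds forcing the formula: { }.

0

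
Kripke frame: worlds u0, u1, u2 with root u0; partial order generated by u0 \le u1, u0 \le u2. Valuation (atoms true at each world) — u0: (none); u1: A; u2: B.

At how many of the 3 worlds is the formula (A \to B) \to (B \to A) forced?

u0: does not force it — u0 \nVdash (A \to B) \to (B \to A): at the accessible world u2, u2 \Vdash A \to B but u2 \nVdash B \to A.
u1: forces it.
u2: does not force it.
Worlds forcing the formula: {u1}.

1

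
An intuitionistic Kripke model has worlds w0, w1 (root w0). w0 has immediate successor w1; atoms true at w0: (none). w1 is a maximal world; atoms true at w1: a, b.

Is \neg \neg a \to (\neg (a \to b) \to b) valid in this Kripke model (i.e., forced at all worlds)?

Yes

w0 \Vdash \neg \neg a \to (\neg (a \to b) \to b): every world accessible from w0 that forces \neg \neg a (namely w0, w1) also forces \neg (a \to b) \to b.
Since the root w0 forces \neg \neg a \to (\neg (a \to b) \to b) and forcing is persistent (monotone upward), every world forces it.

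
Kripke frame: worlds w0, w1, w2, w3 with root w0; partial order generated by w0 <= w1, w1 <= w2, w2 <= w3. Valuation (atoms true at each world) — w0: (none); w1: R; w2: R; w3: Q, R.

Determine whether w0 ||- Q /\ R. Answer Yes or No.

No

w0 ||-/- Q /\ R since w0 fails Q.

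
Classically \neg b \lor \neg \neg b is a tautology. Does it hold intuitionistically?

This is the weak law of excluded middle, which is not intuitionistically valid.
A Kripke countermodel: worlds u, v, w; order generated by u \le v, u \le w; atoms true at each world — u:{}; v:{b}; w:{}.
u \nVdash \neg b \lor \neg \neg b: neither disjunct is forced at u.
u \nVdash \neg b since v is accessible from u and v \Vdash b.
So the root u does not force the formula.

No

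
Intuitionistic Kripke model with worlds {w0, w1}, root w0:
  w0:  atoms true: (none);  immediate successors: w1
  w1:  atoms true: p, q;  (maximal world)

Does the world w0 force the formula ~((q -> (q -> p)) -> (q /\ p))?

w0 ||-/- ~((q -> (q -> p)) -> (q /\ p)) since w1 is accessible from w0 and w1 ||- (q -> (q -> p)) -> (q /\ p).
w1 ||- (q -> (q -> p)) -> (q /\ p): every world accessible from w1 that forces q -> (q -> p) (namely w1) also forces q /\ p.

No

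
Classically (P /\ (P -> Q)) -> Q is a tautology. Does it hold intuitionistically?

This is modus ponens in implicational form, which is intuitionistically derivable.
If a world forces P and P -> Q, then applying the implication at that world (which is accessible from itself) gives Q.

Yes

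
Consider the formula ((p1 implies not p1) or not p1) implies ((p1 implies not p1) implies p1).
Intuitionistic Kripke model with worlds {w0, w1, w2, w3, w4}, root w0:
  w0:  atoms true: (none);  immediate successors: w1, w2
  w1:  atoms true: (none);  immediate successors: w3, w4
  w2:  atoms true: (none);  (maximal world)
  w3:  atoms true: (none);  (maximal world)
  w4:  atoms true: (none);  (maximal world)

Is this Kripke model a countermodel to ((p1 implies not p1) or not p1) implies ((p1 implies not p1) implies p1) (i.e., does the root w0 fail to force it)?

w0 does not force ((p1 implies not p1) or not p1) implies ((p1 implies not p1) implies p1): already at w0 itself, w0 forces (p1 implies not p1) or not p1 but w0 does not force (p1 implies not p1) implies p1.
w0 does not force (p1 implies not p1) implies p1: already at w0 itself, w0 forces p1 implies not p1 but w0 does not force p1.
w0 lacks atom p1, so w0 does not force p1.
So the root w0 does not force ((p1 implies not p1) or not p1) implies ((p1 implies not p1) implies p1); the model is a countermodel.

Yes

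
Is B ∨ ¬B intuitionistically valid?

No

This is the law of excluded middle, which is not intuitionistically valid.
A Kripke countermodel: worlds s0, s1; order generated by s0 ≤ s1; atoms true at each world — s0:{}; s1:{B}.
s0 ⊮ B ∨ ¬B: neither disjunct is forced at s0.
s0 lacks atom B, so s0 ⊮ B.
So the root s0 does not force the formula.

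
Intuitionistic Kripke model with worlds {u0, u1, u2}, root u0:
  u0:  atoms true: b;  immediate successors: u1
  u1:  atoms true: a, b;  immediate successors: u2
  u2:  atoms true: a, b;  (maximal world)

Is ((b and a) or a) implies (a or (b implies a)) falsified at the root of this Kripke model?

u0 forces ((b and a) or a) implies (a or (b implies a)): every world accessible from u0 that forces (b and a) or a (namely u1, u2) also forces a or (b implies a).
So the root u0 forces ((b and a) or a) implies (a or (b implies a)); the model is not a countermodel.

No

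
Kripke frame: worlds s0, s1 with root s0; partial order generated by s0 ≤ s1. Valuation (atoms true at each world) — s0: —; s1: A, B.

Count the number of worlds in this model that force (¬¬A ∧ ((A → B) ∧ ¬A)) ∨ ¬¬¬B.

0

s0: does not force it — s0 ⊮ (¬¬A ∧ ((A → B) ∧ ¬A)) ∨ ¬¬¬B: neither disjunct is forced at s0.
s1: does not force it — s1 ⊮ (¬¬A ∧ ((A → B) ∧ ¬A)) ∨ ¬¬¬B: neither disjunct is forced at s1.
Worlds forcing the formula: { }.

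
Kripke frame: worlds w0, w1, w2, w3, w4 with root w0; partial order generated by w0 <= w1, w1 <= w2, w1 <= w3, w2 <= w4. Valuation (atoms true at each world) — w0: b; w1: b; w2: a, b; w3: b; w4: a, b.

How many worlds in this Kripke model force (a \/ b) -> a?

w0: does not force it — w0 ||-/- (a \/ b) -> a: already at w0 itself, w0 ||- a \/ b but w0 ||-/- a.
w1: does not force it — w1 ||-/- (a \/ b) -> a: already at w1 itself, w1 ||- a \/ b but w1 ||-/- a.
w2: forces it.
w3: does not force it.
w4: forces it.
Worlds forcing the formula: {w2, w4}.

2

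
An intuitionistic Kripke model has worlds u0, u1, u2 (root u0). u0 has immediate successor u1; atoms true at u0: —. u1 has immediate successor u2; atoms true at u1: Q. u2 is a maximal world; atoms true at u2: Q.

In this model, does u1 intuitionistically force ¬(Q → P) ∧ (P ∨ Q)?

Yes

u1 ⊩ ¬(Q → P) ∧ (P ∨ Q) since u1 forces both conjuncts.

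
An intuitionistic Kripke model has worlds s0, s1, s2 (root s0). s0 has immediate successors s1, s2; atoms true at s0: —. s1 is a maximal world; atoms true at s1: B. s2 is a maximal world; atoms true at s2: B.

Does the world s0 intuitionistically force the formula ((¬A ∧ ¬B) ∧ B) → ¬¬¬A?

s0 ⊩ ((¬A ∧ ¬B) ∧ B) → ¬¬¬A vacuously: no world accessible from s0 forces the antecedent (¬A ∧ ¬B) ∧ B.

Yes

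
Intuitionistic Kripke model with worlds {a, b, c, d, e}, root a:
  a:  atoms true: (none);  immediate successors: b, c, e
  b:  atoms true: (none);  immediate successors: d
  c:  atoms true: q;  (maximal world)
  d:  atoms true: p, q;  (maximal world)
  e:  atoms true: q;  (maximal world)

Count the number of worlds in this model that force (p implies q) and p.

1

a: does not force it — a does not force (p implies q) and p since a fails p.
b: does not force it — b does not force (p implies q) and p since b fails p.
c: does not force it.
d: forces it.
e: does not force it.
Worlds forcing the formula: {d}.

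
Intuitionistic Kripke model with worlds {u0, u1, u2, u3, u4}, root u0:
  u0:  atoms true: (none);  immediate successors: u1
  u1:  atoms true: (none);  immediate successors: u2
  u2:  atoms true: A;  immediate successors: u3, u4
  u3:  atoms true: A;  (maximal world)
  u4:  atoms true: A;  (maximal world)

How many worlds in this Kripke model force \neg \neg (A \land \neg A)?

u0: does not force it — u0 \nVdash \neg \neg (A \land \neg A) since u0 is accessible from u0 and u0 \Vdash \neg (A \land \neg A).
u1: does not force it.
u2: does not force it.
u3: does not force it.
u4: does not force it.
Worlds forcing the formula: { }.

0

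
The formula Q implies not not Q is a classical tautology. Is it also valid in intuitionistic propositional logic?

Yes

This is double-negation introduction, which is intuitionistically derivable.
If a world forces Q then every accessible world forces Q (persistence), so none forces not Q; hence not not Q.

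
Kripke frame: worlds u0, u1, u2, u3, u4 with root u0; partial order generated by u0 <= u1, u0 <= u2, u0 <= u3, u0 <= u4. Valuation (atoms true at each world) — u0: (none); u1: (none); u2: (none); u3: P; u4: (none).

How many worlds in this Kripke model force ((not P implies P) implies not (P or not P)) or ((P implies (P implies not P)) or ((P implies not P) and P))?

u0: does not force it — u0 does not force ((not P implies P) implies not (P or not P)) or ((P implies (P implies not P)) or ((P implies not P) and P)): neither disjunct is forced at u0.
u1: forces it.
u2: forces it.
u3: does not force it — u3 does not force ((not P implies P) implies not (P or not P)) or ((P implies (P implies not P)) or ((P implies not P) and P)): neither disjunct is forced at u3.
u4: forces it.
Worlds forcing the formula: {u1, u2, u4}.

3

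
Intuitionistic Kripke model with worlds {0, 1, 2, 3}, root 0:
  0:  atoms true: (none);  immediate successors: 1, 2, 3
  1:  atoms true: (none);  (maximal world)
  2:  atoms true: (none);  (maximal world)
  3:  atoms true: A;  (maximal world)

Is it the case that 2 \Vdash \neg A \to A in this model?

No

2 \nVdash \neg A \to A: already at 2 itself, 2 \Vdash \neg A but 2 \nVdash A.
2 lacks atom A, so 2 \nVdash A.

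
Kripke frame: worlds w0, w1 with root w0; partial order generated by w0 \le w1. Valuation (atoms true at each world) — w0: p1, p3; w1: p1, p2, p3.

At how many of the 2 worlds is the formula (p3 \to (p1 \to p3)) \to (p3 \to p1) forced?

w0: forces it.
w1: forces it.
Worlds forcing the formula: {w0, w1}.

2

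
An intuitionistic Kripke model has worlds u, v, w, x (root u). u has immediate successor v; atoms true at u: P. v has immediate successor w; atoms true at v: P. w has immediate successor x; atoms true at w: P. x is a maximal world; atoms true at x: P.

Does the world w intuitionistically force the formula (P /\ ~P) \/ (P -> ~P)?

w ||-/- (P /\ ~P) \/ (P -> ~P): neither disjunct is forced at w.
w ||-/- P /\ ~P since w fails ~P.

No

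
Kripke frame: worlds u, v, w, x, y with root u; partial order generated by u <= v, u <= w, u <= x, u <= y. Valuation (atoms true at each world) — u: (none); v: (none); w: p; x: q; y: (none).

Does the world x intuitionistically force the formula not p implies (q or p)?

Yes

x forces not p implies (q or p): every world accessible from x that forces not p (namely x) also forces q or p.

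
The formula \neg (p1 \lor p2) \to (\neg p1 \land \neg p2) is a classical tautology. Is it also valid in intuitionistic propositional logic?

Yes

This is a constructively valid De Morgan direction (negated disjunction to conjunction of negations), which is intuitionistically derivable.
From \neg (p1 \lor p2): if p1 held then p1 \lor p2 would, contradiction — so \neg p1; similarly \neg p2.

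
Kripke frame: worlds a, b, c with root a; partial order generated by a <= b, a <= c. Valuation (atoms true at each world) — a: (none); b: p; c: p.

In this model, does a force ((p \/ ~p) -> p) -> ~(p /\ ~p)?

a ||- ((p \/ ~p) -> p) -> ~(p /\ ~p): every world accessible from a that forces (p \/ ~p) -> p (namely a, b, c) also forces ~(p /\ ~p).

Yes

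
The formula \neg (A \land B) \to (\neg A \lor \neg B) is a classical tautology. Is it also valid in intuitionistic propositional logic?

No

This is the constructively invalid direction of De Morgan's law for conjunction, which is not intuitionistically valid.
A Kripke countermodel: worlds a, b, c; order generated by a \le b, a \le c; atoms true at each world — a:{}; b:{A}; c:{B}.
a \nVdash \neg (A \land B) \to (\neg A \lor \neg B): already at a itself, a \Vdash \neg (A \land B) but a \nVdash \neg A \lor \neg B.
a \nVdash \neg A \lor \neg B: neither disjunct is forced at a.
a \nVdash \neg A since b is accessible from a and b \Vdash A.
So the root a does not force the formula.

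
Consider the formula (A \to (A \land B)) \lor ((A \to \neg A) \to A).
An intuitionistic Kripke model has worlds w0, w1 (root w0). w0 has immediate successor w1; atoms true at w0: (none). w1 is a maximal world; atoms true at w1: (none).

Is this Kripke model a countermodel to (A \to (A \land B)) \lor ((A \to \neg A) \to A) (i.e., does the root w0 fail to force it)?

No

w0 \Vdash (A \to (A \land B)) \lor ((A \to \neg A) \to A) via the disjunct A \to (A \land B).
So the root w0 forces (A \to (A \land B)) \lor ((A \to \neg A) \to A); the model is not a countermodel.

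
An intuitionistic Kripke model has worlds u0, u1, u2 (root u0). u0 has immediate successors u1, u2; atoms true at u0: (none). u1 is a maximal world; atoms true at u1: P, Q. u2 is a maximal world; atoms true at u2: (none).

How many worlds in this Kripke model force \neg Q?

1

u0: does not force it — u0 \nVdash \neg Q since u1 is accessible from u0 and u1 \Vdash Q.
u1: does not force it.
u2: forces it.
Worlds forcing the formula: {u2}.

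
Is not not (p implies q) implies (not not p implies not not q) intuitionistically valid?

Yes

This is the distribution of double negation over implication, which is intuitionistically derivable.
Assume not not (p implies q) and not not p; suppose not q. Then p implies q would give not p (by contraposition), contradicting not not p; so not (p implies q), contradicting not not (p implies q). Hence not not q.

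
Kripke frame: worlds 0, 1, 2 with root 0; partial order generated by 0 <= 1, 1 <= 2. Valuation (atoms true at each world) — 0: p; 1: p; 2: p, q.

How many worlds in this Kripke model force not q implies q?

3

0: forces it.
1: forces it.
2: forces it.
Worlds forcing the formula: {0, 1, 2}.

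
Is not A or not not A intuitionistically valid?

No

This is the weak law of excluded middle, which is not intuitionistically valid.
A Kripke countermodel: worlds a, b, c; order generated by a <= b, a <= c; atoms true at each world — a:{}; b:{A}; c:{}.
a does not force not A or not not A: neither disjunct is forced at a.
a does not force not A since b is accessible from a and b forces A.
So the root a does not force the formula.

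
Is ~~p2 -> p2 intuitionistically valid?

This is double-negation elimination, which is not intuitionistically valid.
A Kripke countermodel: worlds 0, 1; order generated by 0 <= 1; atoms true at each world — 0:{}; 1:{p2}.
0 ||-/- ~~p2 -> p2: already at 0 itself, 0 ||- ~~p2 but 0 ||-/- p2.
0 lacks atom p2, so 0 ||-/- p2.
So the root 0 does not force the formula.

No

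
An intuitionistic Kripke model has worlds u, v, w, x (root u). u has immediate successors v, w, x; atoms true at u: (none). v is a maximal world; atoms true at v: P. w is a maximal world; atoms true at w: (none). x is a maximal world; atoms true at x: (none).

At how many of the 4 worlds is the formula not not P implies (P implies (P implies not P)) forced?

u: does not force it — u does not force not not P implies (P implies (P implies not P)): at the accessible world v, v forces not not P but v does not force P implies (P implies not P).
v: does not force it — v does not force not not P implies (P implies (P implies not P)): already at v itself, v forces not not P but v does not force P implies (P implies not P).
w: forces it.
x: forces it.
Worlds forcing the formula: {w, x}.

2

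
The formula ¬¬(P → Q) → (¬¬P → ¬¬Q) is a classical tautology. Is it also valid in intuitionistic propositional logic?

This is the distribution of double negation over implication, which is intuitionistically derivable.
Assume ¬¬(P → Q) and ¬¬P; suppose ¬Q. Then P → Q would give ¬P (by contraposition), contradicting ¬¬P; so ¬(P → Q), contradicting ¬¬(P → Q). Hence ¬¬Q.

Yes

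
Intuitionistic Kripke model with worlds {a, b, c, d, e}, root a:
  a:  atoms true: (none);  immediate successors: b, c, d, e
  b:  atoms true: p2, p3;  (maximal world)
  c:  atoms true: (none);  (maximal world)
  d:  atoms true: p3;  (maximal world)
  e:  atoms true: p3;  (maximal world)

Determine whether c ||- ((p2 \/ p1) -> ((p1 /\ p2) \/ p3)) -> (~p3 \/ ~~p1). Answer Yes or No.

Yes

c ||- ((p2 \/ p1) -> ((p1 /\ p2) \/ p3)) -> (~p3 \/ ~~p1): every world accessible from c that forces (p2 \/ p1) -> ((p1 /\ p2) \/ p3) (namely c) also forces ~p3 \/ ~~p1.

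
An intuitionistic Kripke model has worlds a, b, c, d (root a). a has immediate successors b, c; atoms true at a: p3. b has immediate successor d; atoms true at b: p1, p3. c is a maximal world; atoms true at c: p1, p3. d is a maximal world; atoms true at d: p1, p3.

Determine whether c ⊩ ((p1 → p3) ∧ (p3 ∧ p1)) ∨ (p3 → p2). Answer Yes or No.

Yes

c ⊩ ((p1 → p3) ∧ (p3 ∧ p1)) ∨ (p3 → p2) via the disjunct (p1 → p3) ∧ (p3 ∧ p1).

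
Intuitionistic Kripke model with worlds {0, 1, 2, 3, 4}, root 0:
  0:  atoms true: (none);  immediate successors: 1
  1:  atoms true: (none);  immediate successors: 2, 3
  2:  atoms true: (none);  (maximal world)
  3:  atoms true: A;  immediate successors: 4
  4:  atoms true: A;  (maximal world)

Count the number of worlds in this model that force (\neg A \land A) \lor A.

2

0: does not force it — 0 \nVdash (\neg A \land A) \lor A: neither disjunct is forced at 0.
1: does not force it — 1 \nVdash (\neg A \land A) \lor A: neither disjunct is forced at 1.
2: does not force it.
3: forces it.
4: forces it.
Worlds forcing the formula: {3, 4}.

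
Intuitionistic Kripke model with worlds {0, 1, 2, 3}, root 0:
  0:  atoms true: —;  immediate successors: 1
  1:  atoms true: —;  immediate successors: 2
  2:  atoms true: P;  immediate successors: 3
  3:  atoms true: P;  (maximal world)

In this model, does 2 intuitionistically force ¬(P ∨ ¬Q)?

No

2 ⊮ ¬(P ∨ ¬Q) since 2 is accessible from 2 and 2 ⊩ P ∨ ¬Q.
2 ⊩ P ∨ ¬Q via the disjunct P.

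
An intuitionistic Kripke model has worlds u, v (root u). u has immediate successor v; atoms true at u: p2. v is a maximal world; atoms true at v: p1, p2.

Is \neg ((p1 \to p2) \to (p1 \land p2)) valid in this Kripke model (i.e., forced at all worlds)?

Not every world: u \nVdash \neg ((p1 \to p2) \to (p1 \land p2)).
u \nVdash \neg ((p1 \to p2) \to (p1 \land p2)) since v is accessible from u and v \Vdash (p1 \to p2) \to (p1 \land p2).
v \Vdash (p1 \to p2) \to (p1 \land p2): every world accessible from v that forces p1 \to p2 (namely v) also forces p1 \land p2.

No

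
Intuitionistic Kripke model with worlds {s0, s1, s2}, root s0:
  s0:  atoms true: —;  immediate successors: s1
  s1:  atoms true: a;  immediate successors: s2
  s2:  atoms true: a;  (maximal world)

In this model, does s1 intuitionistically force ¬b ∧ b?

s1 ⊮ ¬b ∧ b since s1 fails b.

No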